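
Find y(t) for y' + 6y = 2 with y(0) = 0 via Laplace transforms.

sY + 6Y = 2/s. Y = 2/(s(s+6)). Partial fractions: Y = 1/3/s - 1/3/(s+6)

Final answer: y(t) = 1/3(1 - e^(-6t))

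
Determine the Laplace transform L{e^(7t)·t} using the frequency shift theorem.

L{e^(at)·t^n} = n!/(s-a)^(n+1), so L{e^(7t)·t} = 1/(s-7)^2

Final answer: 1/(s-7)^2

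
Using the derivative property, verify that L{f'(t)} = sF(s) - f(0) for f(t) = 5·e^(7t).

f'(t) = 35e^(7t). Direct: L{f'(t)} = 35/(s-7). Property: s·5/(s-7) - 5 = (5s - 5(s-7))/(s-7) = 35/(s-7). ✓

Final answer: 35/(s-7)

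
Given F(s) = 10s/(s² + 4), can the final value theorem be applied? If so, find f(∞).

The final value theorem requires all poles of sF(s) in the left half-plane. sF(s) = 10s²/(s² + 4) has poles at s = ±2i (imaginary axis). Theorem does NOT apply (oscillatory system).

Final answer: Not applicable (oscillatory)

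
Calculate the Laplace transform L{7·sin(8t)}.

L{sin(ωt)} = ω/(s² + ω²), so L{sin(8t)} = 8/(s² + 64). Then L{7·sin(8t)} = 7·8/(s² + 64) = 56/(s² + 64)

Final answer: 56/(s² + 64)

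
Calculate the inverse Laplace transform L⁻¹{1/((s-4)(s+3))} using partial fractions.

Decompose: A/(s-4) + B/(s+3). A = 1/7, B = -1/7. f(t) = (e^(4t) - e^(-3t))/7

Final answer: (e^(4t) - e^(-3t))/7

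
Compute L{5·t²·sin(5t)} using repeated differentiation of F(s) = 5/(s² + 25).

F(s) = 5/(s² + 25). F'(s) = -10s/(s² + 25)². F''(s) = -10(25 - 3s²)/(s² + 25)³ = (30s² - 250)/(s² + 25)³. So L{t²·sin(5t)} = (-1)² F''(s) = (30s² - 250)/(s² + 25)³. Then L{5·t²·sin(5t)} = 5·(30s² - 250)/(s² + 25)³ = (150s² - 1250)/(s² + 25)³

Final answer: (150s² - 1250)/(s² + 25)³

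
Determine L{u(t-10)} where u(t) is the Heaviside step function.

L{u(t-a)} = e^(-as)/s. Here a=10, so L{u(t-10)} = e^(-10s)/s

Final answer: e^(-10s)/s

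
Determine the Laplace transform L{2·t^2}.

L{t^n} = n!/s^(n+1), so L{t^2} = 2/s^3. Then L{2·t^2} = 2·2/s^3 = 4/s^3

Final answer: 4/s^3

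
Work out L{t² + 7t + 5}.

L{t² + 7t + 5} = 2/s³ + 7/s² + 5/s = 2/s³ + 7/s² + 5/s

Final answer: 2/s³ + 7/s² + 5/s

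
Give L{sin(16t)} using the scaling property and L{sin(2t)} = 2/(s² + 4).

Using L{f(at)} = (1/a)F(s/a) with a=8: L{sin(16t)} = (1/8) · 2/((s/8)² + 4) = (1/8) · 2·64/(s² + 256) = 16/(s² + 256)

Final answer: 16/(s² + 256)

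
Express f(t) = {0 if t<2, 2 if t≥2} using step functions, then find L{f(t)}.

f(t) = 2·u(t-2). L{u(t-2)} = e^(-2s)/s, so L{f(t)} = 2·e^(-2s)/s

Final answer: 2·e^(-2s)/s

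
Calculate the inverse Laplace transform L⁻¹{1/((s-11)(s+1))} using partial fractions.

Decompose: A/(s-11) + B/(s+1). A = 1/12, B = -1/12. f(t) = (e^(11t) - e^(-t))/12

Final answer: (e^(11t) - e^(-t))/12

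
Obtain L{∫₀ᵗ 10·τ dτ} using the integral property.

L{∫₀ᵗ f(τ)dτ} = F(s)/s with f(t) = 10t. F(s) = 10/s^2, so L{∫₀ᵗ 10·τ dτ} = (10/s^2)/s = 10/s^3. (Check: ∫₀ᵗ 10·τ dτ = 10t^2/2.)

Final answer: 10/s^3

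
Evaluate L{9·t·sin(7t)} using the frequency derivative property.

L{sin(7t)} = 7/(s² + 49). By L{t·f(t)} = -F'(s): -d/ds[7/(s² + 49)] = -(7)·(-2s)/(s² + 49)² = 14s/(s² + 49)². Then L{9·t·sin(7t)} = 9·14s/(s² + 49)² = 126s/(s² + 49)²

Final answer: 126s/(s² + 49)²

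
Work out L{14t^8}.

L{t^n} = n!/s^(n+1). So L{14t^8} = 14·8!/s^9 = 564480/s^9

Final answer: 564480/s^9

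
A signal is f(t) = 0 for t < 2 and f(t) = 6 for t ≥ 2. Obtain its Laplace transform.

f(t) = 6·u(t-2). L{u(t-2)} = e^(-2s)/s, so L{f(t)} = 6·e^(-2s)/s

Final answer: 6·e^(-2s)/s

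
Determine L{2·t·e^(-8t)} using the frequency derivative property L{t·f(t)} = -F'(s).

L{e^(-8t)} = 1/(s+8). By frequency derivative: L{t·e^(-8t)} = -d/ds[1/(s+8)] = -(-1)/(s+8)² = 1/(s+8)². Then L{2·t·e^(-8t)} = 2·1/(s+8)² = 2/(s+8)²

Final answer: 2/(s+8)²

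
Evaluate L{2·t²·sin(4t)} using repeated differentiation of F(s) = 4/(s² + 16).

F(s) = 4/(s² + 16). F'(s) = -8s/(s² + 16)². F''(s) = -8(16 - 3s²)/(s² + 16)³ = (24s² - 128)/(s² + 16)³. So L{t²·sin(4t)} = (-1)² F''(s) = (24s² - 128)/(s² + 16)³. Then L{2·t²·sin(4t)} = 2·(24s² - 128)/(s² + 16)³ = (48s² - 256)/(s² + 16)³

Final answer: (48s² - 256)/(s² + 16)³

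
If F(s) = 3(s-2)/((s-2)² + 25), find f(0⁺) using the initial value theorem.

f(0⁺) = lim_{s→∞} sF(s) = lim_{s→∞} 3s(s-2)/((s-2)² + 25) = 3

Final answer: 3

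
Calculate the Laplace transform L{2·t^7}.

L{t^n} = n!/s^(n+1), so L{t^7} = 5040/s^8. Then L{2·t^7} = 2·5040/s^8 = 10080/s^8

Final answer: 10080/s^8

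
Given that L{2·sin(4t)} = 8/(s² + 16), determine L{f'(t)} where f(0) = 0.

L{f'(t)} = s·F(s) - f(0) = s·8/(s² + 16) - 0 = 8s/(s² + 16)

Final answer: 8s/(s² + 16)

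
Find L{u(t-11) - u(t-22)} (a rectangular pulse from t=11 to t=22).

L{u(t-a)} = e^(-as)/s. L{u(t-11) - u(t-22)} = (e^(-11s) - e^(-22s))/s

Final answer: (e^(-11s) - e^(-22s))/s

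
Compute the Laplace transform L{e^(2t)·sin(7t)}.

L{e^(at)·sin(ωt)} = ω/((s-a)² + ω²), so L{e^(2t)·sin(7t)} = 7/((s-2)² + 49)

Final answer: 7/((s-2)² + 49)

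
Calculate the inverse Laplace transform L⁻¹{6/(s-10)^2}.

L⁻¹{n!/(s-a)^(n+1)} = t^n·e^(at) with n=1, a=10. So L⁻¹{1/(s-10)^2} = t·e^(10t), and L⁻¹{6/(s-10)^2} = (6/1)·t·e^(10t) = 6·t·e^(10t)

Final answer: 6·t·e^(10t)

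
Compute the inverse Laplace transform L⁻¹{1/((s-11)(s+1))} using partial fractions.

Decompose: A/(s-11) + B/(s+1). A = 1/12, B = -1/12. f(t) = (e^(11t) - e^(-t))/12

Final answer: (e^(11t) - e^(-t))/12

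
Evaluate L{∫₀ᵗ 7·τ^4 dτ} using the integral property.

L{∫₀ᵗ f(τ)dτ} = F(s)/s with f(t) = 7t^4. F(s) = 168/s^5, so L{∫₀ᵗ 7·τ^4 dτ} = (168/s^5)/s = 168/s^6. (Check: ∫₀ᵗ 7·τ^4 dτ = 7t^5/5.)

Final answer: 168/s^6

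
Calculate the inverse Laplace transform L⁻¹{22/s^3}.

L⁻¹{n!/s^(n+1)} = t^n with n=2. So L⁻¹{2/s^3} = t^2, and L⁻¹{22/s^3} = (22/2)·t^2 = 11·t^2

Final answer: 11·t^2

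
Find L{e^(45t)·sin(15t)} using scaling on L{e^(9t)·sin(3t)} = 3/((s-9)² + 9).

Scaling with a=5: L{e^(45t)·sin(15t)} = (1/5) · 3/((s/5-9)² + 9). Simplifying: 15/((s-45)² + 225)

Final answer: 15/((s-45)² + 225)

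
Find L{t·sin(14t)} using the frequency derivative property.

L{sin(14t)} = 14/(s² + 196). By L{t·f(t)} = -F'(s): -d/ds[14/(s² + 196)] = -(14)·(-2s)/(s² + 196)² = 28s/(s² + 196)²

Final answer: 28s/(s² + 196)²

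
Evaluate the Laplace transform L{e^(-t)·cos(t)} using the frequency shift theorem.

Frequency shift: L{e^(at)f(t)} = F(s-a). L{e^(-t)·cos(t)} = (s+1)/((s+1)² + 1)

Final answer: (s+1)/((s+1)² + 1)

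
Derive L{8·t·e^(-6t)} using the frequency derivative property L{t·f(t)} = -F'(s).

L{e^(-6t)} = 1/(s+6). By frequency derivative: L{t·e^(-6t)} = -d/ds[1/(s+6)] = -(-1)/(s+6)² = 1/(s+6)². Then L{8·t·e^(-6t)} = 8·1/(s+6)² = 8/(s+6)²

Final answer: 8/(s+6)²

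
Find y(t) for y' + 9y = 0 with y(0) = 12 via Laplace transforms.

L{y'} + 9L{y} = 0. sY - 12 + 9Y = 0. Y(s+9) = 12. Y = 12/(s+9)

Final answer: y(t) = 12e^(-9t)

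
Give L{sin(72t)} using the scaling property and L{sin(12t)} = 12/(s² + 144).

Using L{f(at)} = (1/a)F(s/a) with a=6: L{sin(72t)} = (1/6) · 12/((s/6)² + 144) = (1/6) · 12·36/(s² + 5184) = 72/(s² + 5184)

Final answer: 72/(s² + 5184)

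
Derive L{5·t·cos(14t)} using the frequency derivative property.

L{cos(14t)} = s/(s² + 196). Derivative: d/ds[s/(s² + 196)] = [(s² + 196) - s·2s]/(s² + 196)² = (196 - s²)/(s² + 196)². So L{t·cos(14t)} = -F'(s) = (s² - 196)/(s² + 196)². Then L{5·t·cos(14t)} = 5·(s² - 196)/(s² + 196)²

Final answer: 5·(s² - 196)/(s² + 196)²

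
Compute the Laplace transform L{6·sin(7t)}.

L{sin(ωt)} = ω/(s² + ω²), so L{sin(7t)} = 7/(s² + 49). Then L{6·sin(7t)} = 6·7/(s² + 49) = 42/(s² + 49)

Final answer: 42/(s² + 49)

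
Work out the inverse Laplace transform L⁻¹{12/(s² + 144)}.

L⁻¹{12/(s² + 144)} = sin(12t)

Final answer: sin(12t)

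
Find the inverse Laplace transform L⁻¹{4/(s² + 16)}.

L⁻¹{4/(s² + 16)} = sin(4t)

Final answer: sin(4t)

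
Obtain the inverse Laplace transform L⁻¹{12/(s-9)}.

L⁻¹{1/(s-a)} = e^(at), so L⁻¹{1/(s-9)} = e^(9t), and L⁻¹{12/(s-9)} = 12·e^(9t)

Final answer: 12·e^(9t)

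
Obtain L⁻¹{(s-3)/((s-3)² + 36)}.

Using frequency shift: L⁻¹{(s-a)/((s-a)² + b²)} = e^(at)cos(bt). Here a=3, b=6

Final answer: e^(3t)·cos(6t)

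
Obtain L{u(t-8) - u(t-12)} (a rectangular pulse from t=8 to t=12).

L{u(t-a)} = e^(-as)/s. L{u(t-8) - u(t-12)} = (e^(-8s) - e^(-12s))/s

Final answer: (e^(-8s) - e^(-12s))/s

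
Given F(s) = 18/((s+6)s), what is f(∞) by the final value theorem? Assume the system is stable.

f(∞) = lim_{s→0} sF(s) = lim_{s→0} 18/(s+6) = 3

Final answer: 3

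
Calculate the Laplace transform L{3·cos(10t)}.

L{cos(ωt)} = s/(s² + ω²), so L{cos(10t)} = s/(s² + 100). Then L{3·cos(10t)} = 3·s/(s² + 100) = 3s/(s² + 100)

Final answer: 3s/(s² + 100)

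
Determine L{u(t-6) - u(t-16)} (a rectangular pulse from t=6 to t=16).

L{u(t-a)} = e^(-as)/s. L{u(t-6) - u(t-16)} = (e^(-6s) - e^(-16s))/s

Final answer: (e^(-6s) - e^(-16s))/s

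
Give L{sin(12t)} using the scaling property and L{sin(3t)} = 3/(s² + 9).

Using L{f(at)} = (1/a)F(s/a) with a=4: L{sin(12t)} = (1/4) · 3/((s/4)² + 9) = (1/4) · 3·16/(s² + 144) = 12/(s² + 144)

Final answer: 12/(s² + 144)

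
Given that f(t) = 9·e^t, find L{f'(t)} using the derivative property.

f(0) = 9, F(s) = 9/(s-1). L{f'(t)} = s·F(s) - f(0) = 9s/(s-1) - 9 = (9s - 9(s-1))/(s-1) = 9/(s-1)

Final answer: 9/(s-1)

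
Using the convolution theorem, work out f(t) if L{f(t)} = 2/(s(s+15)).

2/(s(s+15)) = (2/s)·(1/(s+15)) = L{2}·L{e^(-15t)}. By convolution, f(t) = 2*e^(-15t) = ∫₀ᵗ 2·e^(-15τ) dτ = 2·(1 - e^(-15t))/15

Final answer: 2·(1 - e^(-15t))/15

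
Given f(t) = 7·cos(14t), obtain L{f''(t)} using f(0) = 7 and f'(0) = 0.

F(s) = 7s/(s² + 196). L{f''(t)} = s²F(s) - sf(0) - f'(0) = 7s³/(s² + 196) - 7s = (7s³ - 7s(s² + 196))/(s² + 196) = -1372s/(s² + 196)

Final answer: -1372s/(s² + 196)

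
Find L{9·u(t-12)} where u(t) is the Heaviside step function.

L{u(t-a)} = e^(-as)/s. Here a=12, so L{u(t-12)} = e^(-12s)/s, and L{9·u(t-12)} = 9·e^(-12s)/s

Final answer: 9·e^(-12s)/s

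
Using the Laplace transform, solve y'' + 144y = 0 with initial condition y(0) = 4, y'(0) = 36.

L{y''} + 144L{y} = 0. s²Y - 4s - 36 + 144Y = 0. Y(s² + 144) = 4s + 36. Y = (4s + 36)/(s² + 144). Inverting: y(t) = 4cos(12t) + 3sin(12t)

Final answer: y(t) = 4cos(12t) + 3sin(12t)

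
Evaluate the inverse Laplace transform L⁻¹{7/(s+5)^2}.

L⁻¹{n!/(s-a)^(n+1)} = t^n·e^(at) with n=1, a=-5. So L⁻¹{1/(s+5)^2} = t·e^(-5t), and L⁻¹{7/(s+5)^2} = (7/1)·t·e^(-5t) = 7·t·e^(-5t)

Final answer: 7·t·e^(-5t)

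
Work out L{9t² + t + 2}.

L{9t² + t + 2} = 9·2/s³ + 1/s² + 2/s = 18/s³ + 1/s² + 2/s

Final answer: 18/s³ + 1/s² + 2/s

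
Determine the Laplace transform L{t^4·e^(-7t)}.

L{t^n·e^(at)} = n!/(s-a)^(n+1), so L{t^4·e^(-7t)} = 24/(s+7)^5

Final answer: 24/(s+7)^5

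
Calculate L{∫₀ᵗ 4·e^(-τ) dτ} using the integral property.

L{∫₀ᵗ f(τ)dτ} = F(s)/s with F(s) = 4/(s+1), so L{∫₀ᵗ 4·e^(-τ) dτ} = 4/(s(s+1))

Final answer: 4/(s(s+1))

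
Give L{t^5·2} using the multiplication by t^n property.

L{2} = 2/s. d^1/ds^1[1/s] = -1/s². d^2/ds^2[1/s] = 2/s^3. d^3/ds^3[1/s] = -6/s^4. d^4/ds^4[1/s] = 24/s^5. d^5/ds^5[1/s] = -120/s^6. So L{t^5} = (-1)^{5}·-120/s^6 = 120/s^6. Then L{t^5·2} = 2·120/s^6 = 240/s^6

Final answer: 240/s^6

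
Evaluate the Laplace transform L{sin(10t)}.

L{sin(ωt)} = ω/(s² + ω²), so L{sin(10t)} = 10/(s² + 100)

Final answer: 10/(s² + 100)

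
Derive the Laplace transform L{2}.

L{2} = 2 · L{1} = 2/s

Final answer: 2/s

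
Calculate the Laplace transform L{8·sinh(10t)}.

L{sinh(ωt)} = ω/(s² - ω²), so L{sinh(10t)} = 10/(s² - 100). Then L{8·sinh(10t)} = 8·10/(s² - 100) = 80/(s² - 100)

Final answer: 80/(s² - 100)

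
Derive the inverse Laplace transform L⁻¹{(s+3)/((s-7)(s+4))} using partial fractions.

Using partial fractions, f(t) = (10e^(7t) + e^(-4t))/11

Final answer: (10e^(7t) + e^(-4t))/11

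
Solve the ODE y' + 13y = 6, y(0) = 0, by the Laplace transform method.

sY + 13Y = 6/s. Y = 6/(s(s+13)). Partial fractions: Y = 6/13/s - 6/13/(s+13)

Final answer: y(t) = 6/13(1 - e^(-13t))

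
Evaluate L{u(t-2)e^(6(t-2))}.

u(t-a)f(t-a) with f(t)=e^(6t). L{e^(6t)} = 1/(s-6). By time shift: e^(-2s)/(s-6)

Final answer: e^(-2s)/(s-6)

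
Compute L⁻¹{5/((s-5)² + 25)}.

Form: b/((s-a)² + b²) → e^(at)sin(bt). With a=5, b=5

Final answer: e^(5t)·sin(5t)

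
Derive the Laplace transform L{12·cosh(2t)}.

L{cosh(ωt)} = s/(s² - ω²), so L{cosh(2t)} = s/(s² - 4). Then L{12·cosh(2t)} = 12·s/(s² - 4) = 12s/(s² - 4)

Final answer: 12s/(s² - 4)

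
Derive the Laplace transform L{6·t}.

L{t^n} = n!/s^(n+1), so L{t} = 1/s^2. Then L{6·t} = 6·1/s^2 = 6/s^2

Final answer: 6/s^2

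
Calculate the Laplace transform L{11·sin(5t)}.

L{sin(ωt)} = ω/(s² + ω²), so L{sin(5t)} = 5/(s² + 25). Then L{11·sin(5t)} = 11·5/(s² + 25) = 55/(s² + 25)

Final answer: 55/(s² + 25)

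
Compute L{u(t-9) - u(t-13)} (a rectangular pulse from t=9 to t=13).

L{u(t-a)} = e^(-as)/s. L{u(t-9) - u(t-13)} = (e^(-9s) - e^(-13s))/s

Final answer: (e^(-9s) - e^(-13s))/s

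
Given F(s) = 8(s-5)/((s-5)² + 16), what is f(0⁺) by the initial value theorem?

f(0⁺) = lim_{s→∞} sF(s) = lim_{s→∞} 8s(s-5)/((s-5)² + 16) = 8

Final answer: 8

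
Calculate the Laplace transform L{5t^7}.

L{5t^7} = 5 · L{t^7} = 5 · 5040/s^8 = 25200/s^8

Final answer: 25200/s^8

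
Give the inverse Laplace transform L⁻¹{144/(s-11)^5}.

L⁻¹{n!/(s-a)^(n+1)} = t^n·e^(at) with n=4, a=11. So L⁻¹{24/(s-11)^5} = t^4·e^(11t), and L⁻¹{144/(s-11)^5} = (144/24)·t^4·e^(11t) = 6·t^4·e^(11t)

Final answer: 6·t^4·e^(11t)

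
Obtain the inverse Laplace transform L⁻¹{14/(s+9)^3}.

L⁻¹{n!/(s-a)^(n+1)} = t^n·e^(at) with n=2, a=-9. So L⁻¹{2/(s+9)^3} = t^2·e^(-9t), and L⁻¹{14/(s+9)^3} = (14/2)·t^2·e^(-9t) = 7·t^2·e^(-9t)

Final answer: 7·t^2·e^(-9t)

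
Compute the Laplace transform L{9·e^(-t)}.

L{e^(at)} = 1/(s-a), so L{e^(-t)} = 1/(s+1). Then L{9·e^(-t)} = 9/(s+1)

Final answer: 9/(s+1)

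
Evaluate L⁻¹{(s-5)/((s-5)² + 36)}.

Using frequency shift: L⁻¹{(s-a)/((s-a)² + b²)} = e^(at)cos(bt). Here a=5, b=6

Final answer: e^(5t)·cos(6t)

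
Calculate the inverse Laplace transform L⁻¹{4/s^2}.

L⁻¹{n!/s^(n+1)} = t^n with n=1. So L⁻¹{1/s^2} = t, and L⁻¹{4/s^2} = (4/1)·t = 4·t

Final answer: 4·t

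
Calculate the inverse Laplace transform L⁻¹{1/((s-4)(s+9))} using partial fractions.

Decompose: A/(s-4) + B/(s+9). A = 1/13, B = -1/13. f(t) = (e^(4t) - e^(-9t))/13

Final answer: (e^(4t) - e^(-9t))/13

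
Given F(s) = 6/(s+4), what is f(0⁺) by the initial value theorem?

f(0⁺) = lim_{s→∞} s·6/(s+4) = lim_{s→∞} 6s/(s+4) = 6

Final answer: 6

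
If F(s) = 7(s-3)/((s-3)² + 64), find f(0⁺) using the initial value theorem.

f(0⁺) = lim_{s→∞} sF(s) = lim_{s→∞} 7s(s-3)/((s-3)² + 64) = 7

Final answer: 7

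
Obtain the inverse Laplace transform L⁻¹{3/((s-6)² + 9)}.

Using frequency shift, L⁻¹{3/((s-6)² + 9)} = e^(6t)·sin(3t)

Final answer: e^(6t)·sin(3t)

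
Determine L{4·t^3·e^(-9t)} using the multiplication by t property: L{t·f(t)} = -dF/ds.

Using L{t^n·e^(at)} = n!/(s-a)^(n+1), L{t^3·e^(-9t)} = 6/(s+9)^4, so L{4·t^3·e^(-9t)} = 4·6/(s+9)^4 = 24/(s+9)^4

Final answer: 24/(s+9)^4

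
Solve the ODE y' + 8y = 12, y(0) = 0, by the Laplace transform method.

sY + 8Y = 12/s. Y = 12/(s(s+8)). Partial fractions: Y = 3/2/s - 3/2/(s+8)

Final answer: y(t) = 3/2(1 - e^(-8t))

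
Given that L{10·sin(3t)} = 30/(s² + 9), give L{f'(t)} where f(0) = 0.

L{f'(t)} = s·F(s) - f(0) = s·30/(s² + 9) - 0 = 30s/(s² + 9)

Final answer: 30s/(s² + 9)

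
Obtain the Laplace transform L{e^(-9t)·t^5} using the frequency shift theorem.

L{e^(at)·t^n} = n!/(s-a)^(n+1), so L{e^(-9t)·t^5} = 120/(s+9)^6

Final answer: 120/(s+9)^6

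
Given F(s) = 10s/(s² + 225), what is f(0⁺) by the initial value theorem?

f(0⁺) = lim_{s→∞} s·10s/(s² + 225) = lim_{s→∞} 10s²/(s² + 225) = 10

Final answer: 10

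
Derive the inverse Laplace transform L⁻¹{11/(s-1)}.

L⁻¹{1/(s-a)} = e^(at), so L⁻¹{1/(s-1)} = e^t, and L⁻¹{11/(s-1)} = 11·e^t

Final answer: 11·e^t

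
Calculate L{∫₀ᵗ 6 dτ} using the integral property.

L{∫₀ᵗ f(τ)dτ} = F(s)/s with f(t) = 6. F(s) = 6/s, so L{∫₀ᵗ 6 dτ} = (6/s)/s = 6/s². (Check: ∫₀ᵗ 6 dτ = 6t.)

Final answer: 6/s²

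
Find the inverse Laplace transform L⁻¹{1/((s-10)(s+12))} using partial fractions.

Decompose: A/(s-10) + B/(s+12). A = 1/22, B = -1/22. f(t) = (e^(10t) - e^(-12t))/22

Final answer: (e^(10t) - e^(-12t))/22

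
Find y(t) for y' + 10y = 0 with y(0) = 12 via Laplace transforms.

L{y'} + 10L{y} = 0. sY - 12 + 10Y = 0. Y(s+10) = 12. Y = 12/(s+10)

Final answer: y(t) = 12e^(-10t)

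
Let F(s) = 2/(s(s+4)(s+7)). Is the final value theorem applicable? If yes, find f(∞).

Poles of sF(s) = 2/((s+4)(s+7)) are at s = -4 and s = -7, both in the left half-plane. Theorem applies. f(∞) = lim_{s→0} sF(s) = 2/(4·7) = 1/14

Final answer: 1/14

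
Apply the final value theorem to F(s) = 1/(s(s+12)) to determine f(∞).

f(∞) = lim_{s→0} s·1/(s(s+12)) = lim_{s→0} 1/(s+12) = 1/12 = 1/12

Final answer: 1/12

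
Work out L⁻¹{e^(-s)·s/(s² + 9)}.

L⁻¹{s/(s² + 9)} = cos(3t). By the time shift theorem, L⁻¹{e^(-as)F(s)} = u(t-a)f(t-a) with a=1, so L⁻¹{e^(-s)·s/(s² + 9)} = u(t-1)·cos(3(t-1))

Final answer: u(t-1)·cos(3(t-1))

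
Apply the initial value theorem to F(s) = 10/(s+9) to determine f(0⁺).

f(0⁺) = lim_{s→∞} s·10/(s+9) = lim_{s→∞} 10s/(s+9) = 10

Final answer: 10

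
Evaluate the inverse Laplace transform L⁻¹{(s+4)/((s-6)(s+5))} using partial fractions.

Using partial fractions, f(t) = (10e^(6t) + e^(-5t))/11

Final answer: (10e^(6t) + e^(-5t))/11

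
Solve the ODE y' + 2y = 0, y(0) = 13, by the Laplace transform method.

L{y'} + 2L{y} = 0. sY - 13 + 2Y = 0. Y(s+2) = 13. Y = 13/(s+2)

Final answer: y(t) = 13e^(-2t)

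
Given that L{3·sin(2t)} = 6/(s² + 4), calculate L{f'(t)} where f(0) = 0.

L{f'(t)} = s·F(s) - f(0) = s·6/(s² + 4) - 0 = 6s/(s² + 4)

Final answer: 6s/(s² + 4)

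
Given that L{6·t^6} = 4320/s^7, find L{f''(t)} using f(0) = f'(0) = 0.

L{f''(t)} = s²F(s) - sf(0) - f'(0) = s²·4320/s^7 - 0 - 0 = 4320/s^5

Final answer: 4320/s^5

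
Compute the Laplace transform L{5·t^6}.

L{t^n} = n!/s^(n+1), so L{t^6} = 720/s^7. Then L{5·t^6} = 5·720/s^7 = 3600/s^7

Final answer: 3600/s^7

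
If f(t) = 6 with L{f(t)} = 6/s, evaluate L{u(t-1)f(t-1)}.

Time shift theorem: L{u(t-a)f(t-a)} = e^(-as)F(s). Here a=1, F(s) = 6/s, so L{u(t-1)f(t-1)} = e^(-s)·6/s

Final answer: e^(-s)·6/s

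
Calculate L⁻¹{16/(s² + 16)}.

This is the form c·a/(s² + a²) with a = 4, c = 4. L⁻¹ = 4·sin(4t)

Final answer: 4·sin(4t)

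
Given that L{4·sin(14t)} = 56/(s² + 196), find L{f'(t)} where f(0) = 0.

L{f'(t)} = s·F(s) - f(0) = s·56/(s² + 196) - 0 = 56s/(s² + 196)

Final answer: 56s/(s² + 196)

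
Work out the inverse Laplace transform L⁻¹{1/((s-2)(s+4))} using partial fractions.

Decompose: A/(s-2) + B/(s+4). A = 1/6, B = -1/6. f(t) = (e^(2t) - e^(-4t))/6

Final answer: (e^(2t) - e^(-4t))/6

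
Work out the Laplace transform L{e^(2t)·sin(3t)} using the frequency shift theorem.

Frequency shift: L{e^(at)f(t)} = F(s-a). L{e^(2t)·sin(3t)} = 3/((s-2)² + 9)

Final answer: 3/((s-2)² + 9)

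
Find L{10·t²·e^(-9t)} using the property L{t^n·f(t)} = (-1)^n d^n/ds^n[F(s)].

L{e^(-9t)} = 1/(s+9). d/ds[1/(s+9)] = -1/(s+9)². d²/ds²[1/(s+9)] = 2/(s+9)³. So L{t²·e^(-9t)} = (-1)² · 2/(s+9)³ = 2/(s+9)³. Then L{10·t²·e^(-9t)} = 10·2/(s+9)³ = 20/(s+9)³

Final answer: 20/(s+9)³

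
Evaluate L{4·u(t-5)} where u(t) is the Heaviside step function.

L{u(t-a)} = e^(-as)/s. Here a=5, so L{u(t-5)} = e^(-5s)/s, and L{4·u(t-5)} = 4·e^(-5s)/s

Final answer: 4·e^(-5s)/s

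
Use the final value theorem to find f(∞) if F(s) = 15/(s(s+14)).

f(∞) = lim_{s→0} s·15/(s(s+14)) = lim_{s→0} 15/(s+14) = 15/14 = 15/14

Final answer: 15/14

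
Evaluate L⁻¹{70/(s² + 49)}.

This is the form c·a/(s² + a²) with a = 7, c = 10. L⁻¹ = 10·sin(7t)

Final answer: 10·sin(7t)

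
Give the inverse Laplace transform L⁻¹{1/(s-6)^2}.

L⁻¹{n!/(s-a)^(n+1)} = t^n·e^(at), so L⁻¹{1/(s-6)^2} = t·e^(6t)

Final answer: t·e^(6t)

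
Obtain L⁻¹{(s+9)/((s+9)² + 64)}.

Using frequency shift: L⁻¹{(s-a)/((s-a)² + b²)} = e^(at)cos(bt). Here a=-9, b=8

Final answer: e^(-9t)·cos(8t)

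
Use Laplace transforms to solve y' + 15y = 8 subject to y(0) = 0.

sY + 15Y = 8/s. Y = 8/(s(s+15)). Partial fractions: Y = 8/15/s - 8/15/(s+15)

Final answer: y(t) = 8/15(1 - e^(-15t))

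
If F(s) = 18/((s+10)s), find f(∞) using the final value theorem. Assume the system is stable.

f(∞) = lim_{s→0} sF(s) = lim_{s→0} 18/(s+10) = 9/5

Final answer: 9/5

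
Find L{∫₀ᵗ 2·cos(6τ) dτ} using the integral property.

L{∫₀ᵗ f(τ)dτ} = F(s)/s with F(s) = 2s/(s² + 36), so the result is (2s/(s² + 36))/s = 2/(s² + 36)

Final answer: 2/(s² + 36)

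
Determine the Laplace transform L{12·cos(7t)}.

L{cos(ωt)} = s/(s² + ω²), so L{cos(7t)} = s/(s² + 49). Then L{12·cos(7t)} = 12·s/(s² + 49) = 12s/(s² + 49)

Final answer: 12s/(s² + 49)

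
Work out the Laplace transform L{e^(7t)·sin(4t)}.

L{e^(at)·sin(ωt)} = ω/((s-a)² + ω²), so L{e^(7t)·sin(4t)} = 4/((s-7)² + 16)

Final answer: 4/((s-7)² + 16)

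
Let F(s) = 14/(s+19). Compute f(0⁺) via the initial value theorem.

f(0⁺) = lim_{s→∞} s·14/(s+19) = lim_{s→∞} 14s/(s+19) = 14

Final answer: 14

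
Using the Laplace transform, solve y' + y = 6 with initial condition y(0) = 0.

sY + Y = 6/s. Y = 6/(s(s+1)). Partial fractions: Y = 6/s - 6/(s+1)

Final answer: y(t) = 6(1 - e^(-t))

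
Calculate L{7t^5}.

L{t^n} = n!/s^(n+1). So L{7t^5} = 7·5!/s^6 = 840/s^6

Final answer: 840/s^6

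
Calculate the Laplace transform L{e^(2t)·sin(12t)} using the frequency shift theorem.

Frequency shift: L{e^(at)f(t)} = F(s-a). L{e^(2t)·sin(12t)} = 12/((s-2)² + 144)

Final answer: 12/((s-2)² + 144)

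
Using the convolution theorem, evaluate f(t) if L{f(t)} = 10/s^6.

10/s^6 = (10/s)·(1/s^5) = L{10}·L{t^4/24}. By convolution, f(t) = 10*t^4/24 = ∫₀ᵗ 10·τ^4/24 dτ = 10·t^5/120

Final answer: 10·t^5/120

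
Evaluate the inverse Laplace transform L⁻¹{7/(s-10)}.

L⁻¹{1/(s-a)} = e^(at), so L⁻¹{1/(s-10)} = e^(10t), and L⁻¹{7/(s-10)} = 7·e^(10t)

Final answer: 7·e^(10t)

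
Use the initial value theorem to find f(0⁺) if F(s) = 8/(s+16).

f(0⁺) = lim_{s→∞} s·8/(s+16) = lim_{s→∞} 8s/(s+16) = 8

Final answer: 8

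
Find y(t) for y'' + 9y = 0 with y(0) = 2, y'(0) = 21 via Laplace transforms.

L{y''} + 9L{y} = 0. s²Y - 2s - 21 + 9Y = 0. Y(s² + 9) = 2s + 21. Y = (2s + 21)/(s² + 9). Inverting: y(t) = 2cos(3t) + 7sin(3t)

Final answer: y(t) = 2cos(3t) + 7sin(3t)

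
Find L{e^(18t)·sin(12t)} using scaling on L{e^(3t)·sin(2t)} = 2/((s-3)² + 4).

Scaling with a=6: L{e^(18t)·sin(12t)} = (1/6) · 2/((s/6-3)² + 4). Simplifying: 12/((s-18)² + 144)

Final answer: 12/((s-18)² + 144)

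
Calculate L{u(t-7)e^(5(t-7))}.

u(t-a)f(t-a) with f(t)=e^(5t). L{e^(5t)} = 1/(s-5). By time shift: e^(-7s)/(s-5)

Final answer: e^(-7s)/(s-5)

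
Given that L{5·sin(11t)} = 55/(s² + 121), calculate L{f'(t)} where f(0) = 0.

L{f'(t)} = s·F(s) - f(0) = s·55/(s² + 121) - 0 = 55s/(s² + 121)

Final answer: 55s/(s² + 121)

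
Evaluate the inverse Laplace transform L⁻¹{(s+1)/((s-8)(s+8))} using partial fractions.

Using partial fractions, f(t) = (9e^(8t) + 7e^(-8t))/16

Final answer: (9e^(8t) + 7e^(-8t))/16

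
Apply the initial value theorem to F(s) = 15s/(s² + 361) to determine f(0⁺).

f(0⁺) = lim_{s→∞} s·15s/(s² + 361) = lim_{s→∞} 15s²/(s² + 361) = 15

Final answer: 15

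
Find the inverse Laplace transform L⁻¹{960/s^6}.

L⁻¹{n!/s^(n+1)} = t^n with n=5. So L⁻¹{120/s^6} = t^5, and L⁻¹{960/s^6} = (960/120)·t^5 = 8·t^5

Final answer: 8·t^5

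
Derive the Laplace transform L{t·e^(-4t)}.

L{t^n·e^(at)} = n!/(s-a)^(n+1), so L{t·e^(-4t)} = 1/(s+4)^2

Final answer: 1/(s+4)^2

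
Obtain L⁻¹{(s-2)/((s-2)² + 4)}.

Using frequency shift: L⁻¹{(s-a)/((s-a)² + b²)} = e^(at)cos(bt). Here a=2, b=2

Final answer: e^(2t)·cos(2t)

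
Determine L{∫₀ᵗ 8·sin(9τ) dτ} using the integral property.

L{∫₀ᵗ f(τ)dτ} = F(s)/s with F(s) = 72/(s² + 81), so the result is (72/(s² + 81))/s = 72/(s(s² + 81))

Final answer: 72/(s(s² + 81))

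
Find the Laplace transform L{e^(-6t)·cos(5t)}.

L{e^(at)·cos(ωt)} = (s-a)/((s-a)² + ω²), so L{e^(-6t)·cos(5t)} = (s+6)/((s+6)² + 25)

Final answer: (s+6)/((s+6)² + 25)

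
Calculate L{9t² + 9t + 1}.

L{9t² + 9t + 1} = 9·2/s³ + 9/s² + 1/s = 18/s³ + 9/s² + 1/s

Final answer: 18/s³ + 9/s² + 1/s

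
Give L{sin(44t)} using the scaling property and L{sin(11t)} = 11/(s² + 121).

Using L{f(at)} = (1/a)F(s/a) with a=4: L{sin(44t)} = (1/4) · 11/((s/4)² + 121) = (1/4) · 11·16/(s² + 1936) = 44/(s² + 1936)

Final answer: 44/(s² + 1936)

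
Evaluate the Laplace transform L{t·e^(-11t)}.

L{t^n·e^(at)} = n!/(s-a)^(n+1), so L{t·e^(-11t)} = 1/(s+11)^2

Final answer: 1/(s+11)^2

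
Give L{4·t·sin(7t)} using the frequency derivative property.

L{sin(7t)} = 7/(s² + 49). By L{t·f(t)} = -F'(s): -d/ds[7/(s² + 49)] = -(7)·(-2s)/(s² + 49)² = 14s/(s² + 49)². Then L{4·t·sin(7t)} = 4·14s/(s² + 49)² = 56s/(s² + 49)²

Final answer: 56s/(s² + 49)²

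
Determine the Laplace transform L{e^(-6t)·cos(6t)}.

L{e^(at)·cos(ωt)} = (s-a)/((s-a)² + ω²), so L{e^(-6t)·cos(6t)} = (s+6)/((s+6)² + 36)

Final answer: (s+6)/((s+6)² + 36)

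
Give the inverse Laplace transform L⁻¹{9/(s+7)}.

L⁻¹{1/(s-a)} = e^(at), so L⁻¹{1/(s+7)} = e^(-7t), and L⁻¹{9/(s+7)} = 9·e^(-7t)

Final answer: 9·e^(-7t)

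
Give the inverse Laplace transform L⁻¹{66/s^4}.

L⁻¹{n!/s^(n+1)} = t^n with n=3. So L⁻¹{6/s^4} = t^3, and L⁻¹{66/s^4} = (66/6)·t^3 = 11·t^3

Final answer: 11·t^3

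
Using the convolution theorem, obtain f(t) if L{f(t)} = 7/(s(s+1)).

7/(s(s+1)) = (7/s)·(1/(s+1)) = L{7}·L{e^(-t)}. By convolution, f(t) = 7*e^(-t) = ∫₀ᵗ 7·e^(-τ) dτ = 7·(1 - e^(-t))/1

Final answer: 7·(1 - e^(-t))/1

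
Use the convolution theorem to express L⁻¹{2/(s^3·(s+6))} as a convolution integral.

2/(s^3·(s+6)) = (2/s^3)·(1/(s+6)) = L{t^2}·L{e^(-6t)}. So f(t) = t^2*e^(-6t) = ∫₀ᵗ τ^2·e^(-6(t-τ)) dτ

Final answer: ∫₀ᵗ τ^2·e^(-6(t-τ)) dτ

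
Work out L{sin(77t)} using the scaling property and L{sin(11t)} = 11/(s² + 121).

Using L{f(at)} = (1/a)F(s/a) with a=7: L{sin(77t)} = (1/7) · 11/((s/7)² + 121) = (1/7) · 11·49/(s² + 5929) = 77/(s² + 5929)

Final answer: 77/(s² + 5929)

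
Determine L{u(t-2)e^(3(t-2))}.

u(t-a)f(t-a) with f(t)=e^(3t). L{e^(3t)} = 1/(s-3). By time shift: e^(-2s)/(s-3)

Final answer: e^(-2s)/(s-3)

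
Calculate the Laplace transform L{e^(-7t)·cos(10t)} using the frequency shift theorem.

Frequency shift: L{e^(at)f(t)} = F(s-a). L{e^(-7t)·cos(10t)} = (s+7)/((s+7)² + 100)

Final answer: (s+7)/((s+7)² + 100)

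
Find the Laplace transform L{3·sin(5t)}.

L{sin(ωt)} = ω/(s² + ω²), so L{sin(5t)} = 5/(s² + 25). Then L{3·sin(5t)} = 3·5/(s² + 25) = 15/(s² + 25)

Final answer: 15/(s² + 25)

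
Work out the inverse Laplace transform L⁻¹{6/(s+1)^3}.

L⁻¹{n!/(s-a)^(n+1)} = t^n·e^(at) with n=2, a=-1. So L⁻¹{2/(s+1)^3} = t^2·e^(-t), and L⁻¹{6/(s+1)^3} = (6/2)·t^2·e^(-t) = 3·t^2·e^(-t)

Final answer: 3·t^2·e^(-t)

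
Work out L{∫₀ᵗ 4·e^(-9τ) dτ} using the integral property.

L{∫₀ᵗ f(τ)dτ} = F(s)/s with F(s) = 4/(s+9), so L{∫₀ᵗ 4·e^(-9τ) dτ} = 4/(s(s+9))

Final answer: 4/(s(s+9))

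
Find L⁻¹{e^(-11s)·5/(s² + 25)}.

L⁻¹{5/(s² + 25)} = sin(5t). By the time shift theorem, L⁻¹{e^(-as)F(s)} = u(t-a)f(t-a) with a=11, so L⁻¹{e^(-11s)·5/(s² + 25)} = u(t-11)·sin(5(t-11))

Final answer: u(t-11)·sin(5(t-11))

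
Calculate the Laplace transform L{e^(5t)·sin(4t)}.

L{e^(at)·sin(ωt)} = ω/((s-a)² + ω²), so L{e^(5t)·sin(4t)} = 4/((s-5)² + 16)

Final answer: 4/((s-5)² + 16)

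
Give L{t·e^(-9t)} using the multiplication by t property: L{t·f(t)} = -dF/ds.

Using L{t^n·e^(at)} = n!/(s-a)^(n+1), L{t·e^(-9t)} = 1/(s+9)^2

Final answer: 1/(s+9)^2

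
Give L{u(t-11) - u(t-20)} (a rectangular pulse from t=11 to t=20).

L{u(t-a)} = e^(-as)/s. L{u(t-11) - u(t-20)} = (e^(-11s) - e^(-20s))/s

Final answer: (e^(-11s) - e^(-20s))/s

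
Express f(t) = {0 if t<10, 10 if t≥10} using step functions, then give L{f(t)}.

f(t) = 10·u(t-10). L{u(t-10)} = e^(-10s)/s, so L{f(t)} = 10·e^(-10s)/s

Final answer: 10·e^(-10s)/s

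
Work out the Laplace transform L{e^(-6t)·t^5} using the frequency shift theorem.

L{e^(at)·t^n} = n!/(s-a)^(n+1), so L{e^(-6t)·t^5} = 120/(s+6)^6

Final answer: 120/(s+6)^6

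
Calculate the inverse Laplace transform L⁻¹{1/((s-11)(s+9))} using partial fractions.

Decompose: A/(s-11) + B/(s+9). A = 1/20, B = -1/20. f(t) = (e^(11t) - e^(-9t))/20

Final answer: (e^(11t) - e^(-9t))/20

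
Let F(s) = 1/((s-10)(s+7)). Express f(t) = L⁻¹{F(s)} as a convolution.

1/((s-10)(s+7)) = (1/(s-10))·(1/(s+7)) = L{e^(10t)}·L{e^(-7t)}. So f(t) = e^(10t)*e^(-7t) = ∫₀ᵗ e^(10τ)·e^(-7(t-τ)) dτ

Final answer: ∫₀ᵗ e^(10τ)·e^(-7(t-τ)) dτ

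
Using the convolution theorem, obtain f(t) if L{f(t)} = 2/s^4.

2/s^4 = (2/s)·(1/s^3) = L{2}·L{t^2/2}. By convolution, f(t) = 2*t^2/2 = ∫₀ᵗ 2·τ^2/2 dτ = 2·t^3/6

Final answer: 2·t^3/6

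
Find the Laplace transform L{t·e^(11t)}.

L{t^n·e^(at)} = n!/(s-a)^(n+1), so L{t·e^(11t)} = 1/(s-11)^2

Final answer: 1/(s-11)^2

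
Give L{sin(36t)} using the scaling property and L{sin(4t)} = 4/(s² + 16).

Using L{f(at)} = (1/a)F(s/a) with a=9: L{sin(36t)} = (1/9) · 4/((s/9)² + 16) = (1/9) · 4·81/(s² + 1296) = 36/(s² + 1296)

Final answer: 36/(s² + 1296)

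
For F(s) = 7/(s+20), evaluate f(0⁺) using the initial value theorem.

f(0⁺) = lim_{s→∞} s·7/(s+20) = lim_{s→∞} 7s/(s+20) = 7

Final answer: 7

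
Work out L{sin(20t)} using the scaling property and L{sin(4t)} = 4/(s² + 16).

Using L{f(at)} = (1/a)F(s/a) with a=5: L{sin(20t)} = (1/5) · 4/((s/5)² + 16) = (1/5) · 4·25/(s² + 400) = 20/(s² + 400)

Final answer: 20/(s² + 400)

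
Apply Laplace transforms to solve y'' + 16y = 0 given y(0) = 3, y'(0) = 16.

L{y''} + 16L{y} = 0. s²Y - 3s - 16 + 16Y = 0. Y(s² + 16) = 3s + 16. Y = (3s + 16)/(s² + 16). Inverting: y(t) = 3cos(4t) + 4sin(4t)

Final answer: y(t) = 3cos(4t) + 4sin(4t)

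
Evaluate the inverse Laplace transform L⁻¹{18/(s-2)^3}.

L⁻¹{n!/(s-a)^(n+1)} = t^n·e^(at) with n=2, a=2. So L⁻¹{2/(s-2)^3} = t^2·e^(2t), and L⁻¹{18/(s-2)^3} = (18/2)·t^2·e^(2t) = 9·t^2·e^(2t)

Final answer: 9·t^2·e^(2t)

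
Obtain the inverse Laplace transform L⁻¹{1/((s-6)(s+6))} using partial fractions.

Decompose: A/(s-6) + B/(s+6). A = 1/12, B = -1/12. f(t) = (e^(6t) - e^(-6t))/12

Final answer: (e^(6t) - e^(-6t))/12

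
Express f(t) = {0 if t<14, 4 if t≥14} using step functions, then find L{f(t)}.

f(t) = 4·u(t-14). L{u(t-14)} = e^(-14s)/s, so L{f(t)} = 4·e^(-14s)/s

Final answer: 4·e^(-14s)/s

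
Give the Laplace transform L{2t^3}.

L{2t^3} = 2 · L{t^3} = 2 · 6/s^4 = 12/s^4

Final answer: 12/s^4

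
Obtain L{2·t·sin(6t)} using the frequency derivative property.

L{sin(6t)} = 6/(s² + 36). By L{t·f(t)} = -F'(s): -d/ds[6/(s² + 36)] = -(6)·(-2s)/(s² + 36)² = 12s/(s² + 36)². Then L{2·t·sin(6t)} = 2·12s/(s² + 36)² = 24s/(s² + 36)²

Final answer: 24s/(s² + 36)²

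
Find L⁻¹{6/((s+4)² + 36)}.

Form: b/((s-a)² + b²) → e^(at)sin(bt). With a=-4, b=6

Final answer: e^(-4t)·sin(6t)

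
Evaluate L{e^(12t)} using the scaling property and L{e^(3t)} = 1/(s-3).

Using L{f(at)} = (1/a)F(s/a) with a=4 and f(t) = e^(3t): L{e^(12t)} = (1/4) · 1/((s/4)-3) = (1/4) · 4/(s-12) = 1/(s-12)

Final answer: 1/(s-12)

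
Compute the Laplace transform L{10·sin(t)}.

L{sin(ωt)} = ω/(s² + ω²), so L{sin(t)} = 1/(s² + 1). Then L{10·sin(t)} = 10·1/(s² + 1) = 10/(s² + 1)

Final answer: 10/(s² + 1)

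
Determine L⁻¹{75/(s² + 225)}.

This is the form c·a/(s² + a²) with a = 15, c = 5. L⁻¹ = 5·sin(15t)

Final answer: 5·sin(15t)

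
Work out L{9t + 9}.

L{9t + 9} = 9·L{t} + 9·L{1} = 9/s² + 9/s

Final answer: 9/s² + 9/s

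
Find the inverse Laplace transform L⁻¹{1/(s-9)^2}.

L⁻¹{n!/(s-a)^(n+1)} = t^n·e^(at), so L⁻¹{1/(s-9)^2} = t·e^(9t)

Final answer: t·e^(9t)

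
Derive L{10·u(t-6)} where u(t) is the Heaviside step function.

L{u(t-a)} = e^(-as)/s. Here a=6, so L{u(t-6)} = e^(-6s)/s, and L{10·u(t-6)} = 10·e^(-6s)/s

Final answer: 10·e^(-6s)/s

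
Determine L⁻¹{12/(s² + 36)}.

This is the form c·a/(s² + a²) with a = 6, c = 2. L⁻¹ = 2·sin(6t)

Final answer: 2·sin(6t)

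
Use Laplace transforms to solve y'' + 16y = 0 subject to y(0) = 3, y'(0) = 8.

L{y''} + 16L{y} = 0. s²Y - 3s - 8 + 16Y = 0. Y(s² + 16) = 3s + 8. Y = (3s + 8)/(s² + 16). Inverting: y(t) = 3cos(4t) + 2sin(4t)

Final answer: y(t) = 3cos(4t) + 2sin(4t)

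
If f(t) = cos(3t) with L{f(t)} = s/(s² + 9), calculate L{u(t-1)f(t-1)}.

Time shift theorem: L{u(t-a)f(t-a)} = e^(-as)F(s). Here a=1, F(s) = s/(s² + 9), so L{u(t-1)f(t-1)} = e^(-s)·s/(s² + 9)

Final answer: e^(-s)·s/(s² + 9)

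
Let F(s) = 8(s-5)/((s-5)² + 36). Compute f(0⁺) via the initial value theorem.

f(0⁺) = lim_{s→∞} sF(s) = lim_{s→∞} 8s(s-5)/((s-5)² + 36) = 8

Final answer: 8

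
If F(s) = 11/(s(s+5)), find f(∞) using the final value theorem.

f(∞) = lim_{s→0} s·11/(s(s+5)) = lim_{s→0} 11/(s+5) = 11/5 = 11/5

Final answer: 11/5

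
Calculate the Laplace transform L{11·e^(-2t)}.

L{e^(at)} = 1/(s-a), so L{e^(-2t)} = 1/(s+2). Then L{11·e^(-2t)} = 11/(s+2)

Final answer: 11/(s+2)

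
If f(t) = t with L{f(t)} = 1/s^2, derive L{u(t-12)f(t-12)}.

Time shift theorem: L{u(t-a)f(t-a)} = e^(-as)F(s). Here a=12, F(s) = 1/s^2, so L{u(t-12)f(t-12)} = e^(-12s)·1/s^2

Final answer: e^(-12s)·1/s^2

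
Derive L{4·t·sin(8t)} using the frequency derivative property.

L{sin(8t)} = 8/(s² + 64). By L{t·f(t)} = -F'(s): -d/ds[8/(s² + 64)] = -(8)·(-2s)/(s² + 64)² = 16s/(s² + 64)². Then L{4·t·sin(8t)} = 4·16s/(s² + 64)² = 64s/(s² + 64)²

Final answer: 64s/(s² + 64)²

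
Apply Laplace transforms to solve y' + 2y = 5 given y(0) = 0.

sY + 2Y = 5/s. Y = 5/(s(s+2)). Partial fractions: Y = 5/2/s - 5/2/(s+2)

Final answer: y(t) = 5/2(1 - e^(-2t))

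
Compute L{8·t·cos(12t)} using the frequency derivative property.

L{cos(12t)} = s/(s² + 144). Derivative: d/ds[s/(s² + 144)] = [(s² + 144) - s·2s]/(s² + 144)² = (144 - s²)/(s² + 144)². So L{t·cos(12t)} = -F'(s) = (s² - 144)/(s² + 144)². Then L{8·t·cos(12t)} = 8·(s² - 144)/(s² + 144)²

Final answer: 8·(s² - 144)/(s² + 144)²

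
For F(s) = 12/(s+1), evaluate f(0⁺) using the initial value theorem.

f(0⁺) = lim_{s→∞} s·12/(s+1) = lim_{s→∞} 12s/(s+1) = 12

Final answer: 12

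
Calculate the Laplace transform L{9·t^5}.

L{t^n} = n!/s^(n+1), so L{t^5} = 120/s^6. Then L{9·t^5} = 9·120/s^6 = 1080/s^6

Final answer: 1080/s^6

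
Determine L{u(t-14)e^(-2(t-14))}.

u(t-a)f(t-a) with f(t)=e^(-2t). L{e^(-2t)} = 1/(s+2). By time shift: e^(-14s)/(s+2)

Final answer: e^(-14s)/(s+2)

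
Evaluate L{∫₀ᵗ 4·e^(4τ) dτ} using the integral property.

L{∫₀ᵗ f(τ)dτ} = F(s)/s with F(s) = 4/(s-4), so L{∫₀ᵗ 4·e^(4τ) dτ} = 4/(s(s-4))

Final answer: 4/(s(s-4))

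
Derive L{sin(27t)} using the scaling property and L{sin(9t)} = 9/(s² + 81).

Using L{f(at)} = (1/a)F(s/a) with a=3: L{sin(27t)} = (1/3) · 9/((s/3)² + 81) = (1/3) · 9·9/(s² + 729) = 27/(s² + 729)

Final answer: 27/(s² + 729)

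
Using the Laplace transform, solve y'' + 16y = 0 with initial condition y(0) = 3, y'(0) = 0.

L{y''} + 16L{y} = 0. s²Y - 3s - 0 + 16Y = 0. Y(s² + 16) = 3s. Y = (3s)/(s² + 16). Inverting: y(t) = 3cos(4t)

Final answer: y(t) = 3cos(4t)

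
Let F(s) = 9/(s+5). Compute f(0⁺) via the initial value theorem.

f(0⁺) = lim_{s→∞} s·9/(s+5) = lim_{s→∞} 9s/(s+5) = 9

Final answer: 9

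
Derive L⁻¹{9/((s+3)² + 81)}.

Form: b/((s-a)² + b²) → e^(at)sin(bt). With a=-3, b=9

Final answer: e^(-3t)·sin(9t)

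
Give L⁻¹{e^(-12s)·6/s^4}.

L⁻¹{6/s^4} = t^3. By the time shift theorem, L⁻¹{e^(-as)F(s)} = u(t-a)f(t-a) with a=12, so L⁻¹{e^(-12s)·6/s^4} = u(t-12)·(t-12)^3

Final answer: u(t-12)·(t-12)^3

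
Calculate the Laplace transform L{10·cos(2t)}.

L{cos(ωt)} = s/(s² + ω²), so L{cos(2t)} = s/(s² + 4). Then L{10·cos(2t)} = 10·s/(s² + 4) = 10s/(s² + 4)

Final answer: 10s/(s² + 4)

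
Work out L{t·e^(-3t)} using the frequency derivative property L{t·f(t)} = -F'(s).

L{e^(-3t)} = 1/(s+3). By frequency derivative: L{t·e^(-3t)} = -d/ds[1/(s+3)] = -(-1)/(s+3)² = 1/(s+3)²

Final answer: 1/(s+3)²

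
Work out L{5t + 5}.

L{5t + 5} = 5·L{t} + 5·L{1} = 5/s² + 5/s

Final answer: 5/s² + 5/s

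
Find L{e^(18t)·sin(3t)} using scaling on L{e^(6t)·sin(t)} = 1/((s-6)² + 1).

Scaling with a=3: L{e^(18t)·sin(3t)} = (1/3) · 1/((s/3-6)² + 1). Simplifying: 3/((s-18)² + 9)

Final answer: 3/((s-18)² + 9)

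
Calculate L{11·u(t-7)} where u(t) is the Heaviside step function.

L{u(t-a)} = e^(-as)/s. Here a=7, so L{u(t-7)} = e^(-7s)/s, and L{11·u(t-7)} = 11·e^(-7s)/s

Final answer: 11·e^(-7s)/s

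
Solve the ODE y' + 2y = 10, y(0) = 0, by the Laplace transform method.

sY + 2Y = 10/s. Y = 10/(s(s+2)). Partial fractions: Y = 5/s - 5/(s+2)

Final answer: y(t) = 5(1 - e^(-2t))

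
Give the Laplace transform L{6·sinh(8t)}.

L{sinh(ωt)} = ω/(s² - ω²), so L{sinh(8t)} = 8/(s² - 64). Then L{6·sinh(8t)} = 6·8/(s² - 64) = 48/(s² - 64)

Final answer: 48/(s² - 64)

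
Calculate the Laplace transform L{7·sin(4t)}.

L{sin(ωt)} = ω/(s² + ω²), so L{sin(4t)} = 4/(s² + 16). Then L{7·sin(4t)} = 7·4/(s² + 16) = 28/(s² + 16)

Final answer: 28/(s² + 16)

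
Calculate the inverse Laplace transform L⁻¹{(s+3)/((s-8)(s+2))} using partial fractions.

Using partial fractions, f(t) = (11e^(8t) - e^(-2t))/10

Final answer: (11e^(8t) - e^(-2t))/10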